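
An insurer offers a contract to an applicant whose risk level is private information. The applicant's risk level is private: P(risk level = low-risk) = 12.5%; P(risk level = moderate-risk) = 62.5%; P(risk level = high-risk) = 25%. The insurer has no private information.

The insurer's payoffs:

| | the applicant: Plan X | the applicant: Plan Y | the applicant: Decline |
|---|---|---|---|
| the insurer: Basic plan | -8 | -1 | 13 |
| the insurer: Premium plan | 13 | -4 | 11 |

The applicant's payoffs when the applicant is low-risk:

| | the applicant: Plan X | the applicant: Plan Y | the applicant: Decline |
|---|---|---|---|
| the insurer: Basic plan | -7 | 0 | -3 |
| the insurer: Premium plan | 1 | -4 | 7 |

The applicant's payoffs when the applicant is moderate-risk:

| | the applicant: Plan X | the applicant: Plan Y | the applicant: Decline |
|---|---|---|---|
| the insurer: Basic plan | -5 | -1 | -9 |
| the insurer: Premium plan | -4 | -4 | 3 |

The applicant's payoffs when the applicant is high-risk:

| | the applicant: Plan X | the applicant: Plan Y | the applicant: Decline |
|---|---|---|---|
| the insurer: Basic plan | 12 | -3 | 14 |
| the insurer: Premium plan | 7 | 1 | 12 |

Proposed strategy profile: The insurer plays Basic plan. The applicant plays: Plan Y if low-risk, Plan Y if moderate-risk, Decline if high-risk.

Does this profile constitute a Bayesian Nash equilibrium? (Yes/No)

Yes

A profile is a BNE iff every type of every player is best-responding given beliefs about the other side.
The insurer plays Basic plan: E[Basic plan] = 0.125·(-1) + 0.625·(-1) + 0.25·(13) = 2.5; E[Premium plan] = -0.25. Best-responding. ✓
The applicant (risk level low-risk), facing Basic plan: Plan X gives -7, Plan Y gives 0, Decline gives -3. Proposed Plan Y is best. ✓
The applicant (risk level moderate-risk), facing Basic plan: Plan X gives -5, Plan Y gives -1, Decline gives -9. Proposed Plan Y is best. ✓
The applicant (risk level high-risk), facing Basic plan: Plan X gives 12, Plan Y gives -3, Decline gives 14. Proposed Decline is best. ✓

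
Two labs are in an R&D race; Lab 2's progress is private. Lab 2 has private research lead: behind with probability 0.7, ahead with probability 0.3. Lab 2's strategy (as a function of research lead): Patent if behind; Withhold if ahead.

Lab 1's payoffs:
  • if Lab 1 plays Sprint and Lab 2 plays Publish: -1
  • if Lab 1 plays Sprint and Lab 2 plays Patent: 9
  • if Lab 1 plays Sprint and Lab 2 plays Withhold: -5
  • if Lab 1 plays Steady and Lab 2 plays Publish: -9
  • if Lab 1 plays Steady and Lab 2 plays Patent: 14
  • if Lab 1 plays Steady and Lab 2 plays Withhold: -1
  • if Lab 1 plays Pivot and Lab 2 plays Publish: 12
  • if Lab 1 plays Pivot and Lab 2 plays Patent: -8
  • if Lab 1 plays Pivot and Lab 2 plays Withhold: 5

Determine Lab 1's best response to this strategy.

Compute Lab 1's expected payoff for each action, taking the expectation over Lab 2's type.
E[Sprint] = 0.7·(9) + 0.3·(-5) = 4.8
E[Steady] = 0.7·(14) + 0.3·(-1) = 9.5
E[Pivot] = 0.7·(-8) + 0.3·(5) = -4.1
Best response: Steady (9.5 is the largest).

Steady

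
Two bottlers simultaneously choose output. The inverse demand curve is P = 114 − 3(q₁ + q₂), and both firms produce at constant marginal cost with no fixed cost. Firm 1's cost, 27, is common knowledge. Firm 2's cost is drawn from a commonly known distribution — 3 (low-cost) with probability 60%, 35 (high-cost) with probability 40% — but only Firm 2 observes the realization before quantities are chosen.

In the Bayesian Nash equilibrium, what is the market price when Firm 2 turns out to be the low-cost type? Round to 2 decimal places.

45.87

Type-c best response for Firm 2: q₂(c) = (114 − c)/6 − q₁/2.
Firm 1 maximizes expected profit; its first-order condition is 114 − 6q₁ − 3E[q₂] − 27 = 0.
Substituting E[q₂] and solving: E[c₂] = 15.8, so q₁ = (114 − 2·27 + 15.8)/9 = 8.42222.
q₂(low-cost) = 14.2889, so P = 114 − 3·(8.42222 + 14.2889) = 45.8667.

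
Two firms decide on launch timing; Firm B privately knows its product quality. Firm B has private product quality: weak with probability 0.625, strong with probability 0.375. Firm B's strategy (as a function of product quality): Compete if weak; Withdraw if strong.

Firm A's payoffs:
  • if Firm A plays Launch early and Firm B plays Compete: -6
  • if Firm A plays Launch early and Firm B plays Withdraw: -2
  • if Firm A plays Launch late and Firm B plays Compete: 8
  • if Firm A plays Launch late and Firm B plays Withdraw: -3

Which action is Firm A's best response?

E[Launch early] = 0.625·(-6) + 0.375·(-2) = -4.5
E[Launch late] = 0.625·(8) + 0.375·(-3) = 3.875
Best response: Launch late (3.875 is the largest).

Launch late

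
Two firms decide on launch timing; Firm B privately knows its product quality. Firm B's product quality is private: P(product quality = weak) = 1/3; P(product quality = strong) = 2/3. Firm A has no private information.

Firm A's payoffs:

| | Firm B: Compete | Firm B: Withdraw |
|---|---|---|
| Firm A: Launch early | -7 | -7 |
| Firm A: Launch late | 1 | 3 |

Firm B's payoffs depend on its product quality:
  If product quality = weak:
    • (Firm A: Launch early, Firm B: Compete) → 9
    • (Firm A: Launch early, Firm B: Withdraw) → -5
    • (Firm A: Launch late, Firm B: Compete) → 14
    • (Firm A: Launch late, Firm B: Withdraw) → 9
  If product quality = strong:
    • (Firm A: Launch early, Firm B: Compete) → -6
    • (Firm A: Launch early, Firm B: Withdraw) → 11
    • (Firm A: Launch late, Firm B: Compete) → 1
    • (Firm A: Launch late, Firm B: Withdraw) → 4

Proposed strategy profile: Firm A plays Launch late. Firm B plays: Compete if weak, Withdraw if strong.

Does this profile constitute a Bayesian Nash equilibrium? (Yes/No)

A profile is a BNE iff every type of every player is best-responding given beliefs about the other side.
Firm A plays Launch late: E[Launch late] = 1/3·(1) + 2/3·(3) = 7/3; E[Launch early] = -7. Best-responding. ✓
Firm B (product quality weak), facing Launch late: Compete gives 14, Withdraw gives 9. Proposed Compete is best. ✓
Firm B (product quality strong), facing Launch late: Compete gives 1, Withdraw gives 4. Proposed Withdraw is best. ✓

Yes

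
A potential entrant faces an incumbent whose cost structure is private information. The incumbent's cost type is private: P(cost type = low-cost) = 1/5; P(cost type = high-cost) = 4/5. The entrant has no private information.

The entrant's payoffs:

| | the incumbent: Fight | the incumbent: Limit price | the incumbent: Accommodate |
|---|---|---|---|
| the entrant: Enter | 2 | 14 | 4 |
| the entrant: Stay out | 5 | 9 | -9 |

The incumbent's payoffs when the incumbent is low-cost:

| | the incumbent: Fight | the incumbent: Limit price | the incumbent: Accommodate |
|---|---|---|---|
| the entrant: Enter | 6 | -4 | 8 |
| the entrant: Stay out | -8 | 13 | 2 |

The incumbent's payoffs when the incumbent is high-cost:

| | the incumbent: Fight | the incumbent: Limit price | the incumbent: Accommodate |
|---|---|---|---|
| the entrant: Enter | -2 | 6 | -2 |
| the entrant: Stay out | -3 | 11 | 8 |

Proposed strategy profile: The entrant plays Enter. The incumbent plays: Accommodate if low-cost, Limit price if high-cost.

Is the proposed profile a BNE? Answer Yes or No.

Yes

The entrant plays Enter: E[Enter] = 1/5·(4) + 4/5·(14) = 12; E[Stay out] = 27/5. Best-responding. ✓
The incumbent (cost type low-cost), facing Enter: Fight gives 6, Limit price gives -4, Accommodate gives 8. Proposed Accommodate is best. ✓
The incumbent (cost type high-cost), facing Enter: Fight gives -2, Limit price gives 6, Accommodate gives -2. Proposed Limit price is best. ✓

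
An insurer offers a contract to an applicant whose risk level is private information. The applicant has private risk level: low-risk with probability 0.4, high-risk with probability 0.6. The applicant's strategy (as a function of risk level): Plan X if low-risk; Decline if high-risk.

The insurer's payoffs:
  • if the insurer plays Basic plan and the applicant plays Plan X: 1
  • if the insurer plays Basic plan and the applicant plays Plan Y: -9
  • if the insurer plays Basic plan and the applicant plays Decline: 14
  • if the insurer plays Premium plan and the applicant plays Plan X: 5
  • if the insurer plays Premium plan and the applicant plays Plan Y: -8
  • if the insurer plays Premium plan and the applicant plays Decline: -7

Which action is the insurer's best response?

Compute the insurer's expected payoff for each action, taking the expectation over the applicant's type.
E[Basic plan] = 0.4·(1) + 0.6·(14) = 8.8
E[Premium plan] = 0.4·(5) + 0.6·(-7) = -2.2
Best response: Basic plan (8.8 is the largest).

Basic plan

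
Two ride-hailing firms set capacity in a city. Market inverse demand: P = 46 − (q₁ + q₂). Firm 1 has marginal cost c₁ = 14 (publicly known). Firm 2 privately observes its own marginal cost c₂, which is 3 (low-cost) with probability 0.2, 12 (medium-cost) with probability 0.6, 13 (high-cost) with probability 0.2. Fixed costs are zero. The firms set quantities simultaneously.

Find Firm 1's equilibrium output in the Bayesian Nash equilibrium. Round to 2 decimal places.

Firm 2 with cost c maximizes (46 − (q₁+q₂) − c)·q₂, giving q₂(c) = (46 − c − q₁)/2.
E[c₂] = 0.2·3 + 0.6·12 + 0.2·13 = 10.4
Firm 1's FOC against E[q₂] yields q₁ = (46 − 2·14 + E[c₂])/3 = (46 − 28 + 10.4)/3 = 9.46667.

9.47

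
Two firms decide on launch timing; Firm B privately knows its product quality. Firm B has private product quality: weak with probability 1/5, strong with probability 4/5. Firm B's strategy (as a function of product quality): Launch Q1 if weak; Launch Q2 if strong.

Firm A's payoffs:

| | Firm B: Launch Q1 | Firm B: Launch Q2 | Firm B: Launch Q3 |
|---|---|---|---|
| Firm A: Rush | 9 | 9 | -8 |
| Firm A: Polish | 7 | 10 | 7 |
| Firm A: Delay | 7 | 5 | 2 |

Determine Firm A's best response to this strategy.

E[Rush] = 1/5·(9) + 4/5·(9) = 9
E[Polish] = 1/5·(7) + 4/5·(10) = 47/5
E[Delay] = 1/5·(7) + 4/5·(5) = 27/5
Best response: Polish (47/5 is the largest).

Polish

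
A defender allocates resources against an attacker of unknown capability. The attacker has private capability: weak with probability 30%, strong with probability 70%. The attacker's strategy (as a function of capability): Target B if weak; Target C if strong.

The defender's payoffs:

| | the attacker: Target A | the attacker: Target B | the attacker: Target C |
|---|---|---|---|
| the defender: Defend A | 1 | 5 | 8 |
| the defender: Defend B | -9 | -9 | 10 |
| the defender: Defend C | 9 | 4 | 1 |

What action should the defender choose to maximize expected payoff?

Defend A

Compute the defender's expected payoff for each action, taking the expectation over the attacker's type.
E[Defend A] = 0.3·(5) + 0.7·(8) = 7.1
E[Defend B] = 0.3·(-9) + 0.7·(10) = 4.3
E[Defend C] = 0.3·(4) + 0.7·(1) = 1.9
Best response: Defend A (7.1 is the largest).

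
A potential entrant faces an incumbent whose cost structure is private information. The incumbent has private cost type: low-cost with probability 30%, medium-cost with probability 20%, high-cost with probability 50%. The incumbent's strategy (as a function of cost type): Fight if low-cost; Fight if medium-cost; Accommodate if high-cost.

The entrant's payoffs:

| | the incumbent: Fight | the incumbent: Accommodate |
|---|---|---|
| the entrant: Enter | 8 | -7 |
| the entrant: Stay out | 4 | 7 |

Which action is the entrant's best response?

Compute the entrant's expected payoff for each action, taking the expectation over the incumbent's type.
E[Enter] = 0.3·(8) + 0.2·(8) + 0.5·(-7) = 0.5
E[Stay out] = 0.3·(4) + 0.2·(4) + 0.5·(7) = 5.5
Best response: Stay out (5.5 is the largest).

Stay out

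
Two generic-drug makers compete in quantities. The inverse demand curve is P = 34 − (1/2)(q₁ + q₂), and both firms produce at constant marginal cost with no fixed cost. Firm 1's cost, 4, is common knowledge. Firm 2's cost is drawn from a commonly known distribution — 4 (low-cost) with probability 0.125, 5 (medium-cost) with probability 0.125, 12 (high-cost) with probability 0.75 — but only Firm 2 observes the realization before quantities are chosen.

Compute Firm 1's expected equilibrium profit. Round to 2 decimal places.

Firm 2 with cost c maximizes (34 − (1/2)(q₁+q₂) − c)·q₂, giving q₂(c) = (34 − c − (1/2)q₁).
E[c₂] = 0.125·4 + 0.125·5 + 0.75·12 = 10.125
Firm 1's FOC against E[q₂] yields q₁ = (34 − 2·4 + E[c₂])/(3/2) = (34 − 8 + 10.125)/(3/2) = 24.0833.
E[P] = 34 − (1/2)·(q₁ + E[q₂]) = 16.0417; Firm 1's expected profit = (E[P] − 4)·q₁ = (16.0417 − 4)·24.0833 = 290.003.

290.00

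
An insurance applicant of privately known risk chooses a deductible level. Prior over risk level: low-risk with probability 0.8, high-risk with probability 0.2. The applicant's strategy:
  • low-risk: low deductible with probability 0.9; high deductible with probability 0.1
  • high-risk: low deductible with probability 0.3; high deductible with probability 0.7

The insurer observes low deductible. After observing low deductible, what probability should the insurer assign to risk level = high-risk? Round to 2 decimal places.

0.08

Apply Bayes' rule using the sender's strategy as the likelihood.
P(low deductible) = 0.8·0.9 + 0.2·0.3 = 0.78
P(high-risk | low deductible) = (0.2·0.3) / 0.78 = 0.06 / 0.78 = 0.0769231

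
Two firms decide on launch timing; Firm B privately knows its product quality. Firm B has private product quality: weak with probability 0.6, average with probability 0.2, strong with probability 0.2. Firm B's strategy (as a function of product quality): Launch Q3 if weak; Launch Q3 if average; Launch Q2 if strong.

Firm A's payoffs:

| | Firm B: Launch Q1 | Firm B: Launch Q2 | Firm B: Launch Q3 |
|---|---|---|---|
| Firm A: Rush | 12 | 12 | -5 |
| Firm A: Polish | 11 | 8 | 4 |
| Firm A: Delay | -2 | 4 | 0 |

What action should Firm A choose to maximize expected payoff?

Polish

E[Rush] = 0.6·(-5) + 0.2·(-5) + 0.2·(12) = -1.6
E[Polish] = 0.6·(4) + 0.2·(4) + 0.2·(8) = 4.8
E[Delay] = 0.6·(0) + 0.2·(0) + 0.2·(4) = 0.8
Best response: Polish (4.8 is the largest).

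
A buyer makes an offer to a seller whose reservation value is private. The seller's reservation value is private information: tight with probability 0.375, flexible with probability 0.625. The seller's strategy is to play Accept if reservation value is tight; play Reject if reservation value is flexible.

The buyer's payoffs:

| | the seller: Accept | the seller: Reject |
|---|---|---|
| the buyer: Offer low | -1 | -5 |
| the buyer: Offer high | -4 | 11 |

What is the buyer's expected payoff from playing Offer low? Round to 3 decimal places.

E[Offer low] = 0.375·(-1) + 0.625·(-5) = (-0.375) + (-3.125) = -3.5

-3.500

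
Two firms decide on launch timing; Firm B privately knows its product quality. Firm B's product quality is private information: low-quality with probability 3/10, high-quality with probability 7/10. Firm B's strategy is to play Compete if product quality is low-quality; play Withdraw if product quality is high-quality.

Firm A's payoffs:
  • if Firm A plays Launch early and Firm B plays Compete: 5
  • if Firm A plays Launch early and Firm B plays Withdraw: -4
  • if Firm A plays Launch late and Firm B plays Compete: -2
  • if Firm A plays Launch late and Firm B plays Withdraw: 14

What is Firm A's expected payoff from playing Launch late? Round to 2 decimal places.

9.20

E[Launch late] = 3/10·(-2) + 7/10·14 = (-3/5) + 49/5 = 46/5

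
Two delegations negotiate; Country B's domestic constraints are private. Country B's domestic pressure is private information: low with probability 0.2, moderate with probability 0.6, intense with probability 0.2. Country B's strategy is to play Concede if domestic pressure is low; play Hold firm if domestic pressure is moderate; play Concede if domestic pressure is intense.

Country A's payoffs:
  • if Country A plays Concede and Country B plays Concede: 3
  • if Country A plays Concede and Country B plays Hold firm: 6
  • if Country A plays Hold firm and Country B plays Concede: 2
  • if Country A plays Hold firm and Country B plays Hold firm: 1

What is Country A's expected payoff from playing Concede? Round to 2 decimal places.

E[Concede] = 0.2·3 + 0.6·6 + 0.2·3 = 0.6 + 3.6 + 0.6 = 4.8

4.80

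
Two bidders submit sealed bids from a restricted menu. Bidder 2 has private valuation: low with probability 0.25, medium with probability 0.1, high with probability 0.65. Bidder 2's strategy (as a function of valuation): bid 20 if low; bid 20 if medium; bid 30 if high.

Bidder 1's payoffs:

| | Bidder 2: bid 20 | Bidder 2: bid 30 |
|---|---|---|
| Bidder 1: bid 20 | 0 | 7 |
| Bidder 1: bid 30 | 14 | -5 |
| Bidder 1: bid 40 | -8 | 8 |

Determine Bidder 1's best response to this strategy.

bid 20

E[bid 20] = 0.25·(0) + 0.1·(0) + 0.65·(7) = 4.55
E[bid 30] = 0.25·(14) + 0.1·(14) + 0.65·(-5) = 1.65
E[bid 40] = 0.25·(-8) + 0.1·(-8) + 0.65·(8) = 2.4
Best response: bid 20 (4.55 is the largest).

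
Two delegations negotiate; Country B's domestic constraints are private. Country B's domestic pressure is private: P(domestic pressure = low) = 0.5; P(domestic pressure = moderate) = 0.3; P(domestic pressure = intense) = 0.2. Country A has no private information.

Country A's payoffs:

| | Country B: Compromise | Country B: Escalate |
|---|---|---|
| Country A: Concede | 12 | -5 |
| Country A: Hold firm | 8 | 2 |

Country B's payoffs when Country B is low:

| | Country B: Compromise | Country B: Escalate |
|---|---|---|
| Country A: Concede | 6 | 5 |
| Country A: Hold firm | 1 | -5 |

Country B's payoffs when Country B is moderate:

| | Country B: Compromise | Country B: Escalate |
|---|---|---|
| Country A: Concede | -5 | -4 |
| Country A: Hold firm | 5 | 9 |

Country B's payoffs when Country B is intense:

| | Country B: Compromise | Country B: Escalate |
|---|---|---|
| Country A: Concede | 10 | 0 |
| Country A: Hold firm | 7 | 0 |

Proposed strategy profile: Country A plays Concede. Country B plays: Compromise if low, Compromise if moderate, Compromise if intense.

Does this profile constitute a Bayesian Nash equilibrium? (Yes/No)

A profile is a BNE iff every type of every player is best-responding given beliefs about the other side.
Country A plays Concede: E[Concede] = 0.5·(12) + 0.3·(12) + 0.2·(12) = 12; E[Hold firm] = 8. Best-responding. ✓
Country B (domestic pressure low), facing Concede: Compromise gives 6, Escalate gives 5. Proposed Compromise is best. ✓
Country B (domestic pressure moderate), facing Concede: Compromise gives -5, Escalate gives -4. Proposed Compromise is not best — profitable deviation exists. ✗
Country B (domestic pressure intense), facing Concede: Compromise gives 10, Escalate gives 0. Proposed Compromise is best. ✓

No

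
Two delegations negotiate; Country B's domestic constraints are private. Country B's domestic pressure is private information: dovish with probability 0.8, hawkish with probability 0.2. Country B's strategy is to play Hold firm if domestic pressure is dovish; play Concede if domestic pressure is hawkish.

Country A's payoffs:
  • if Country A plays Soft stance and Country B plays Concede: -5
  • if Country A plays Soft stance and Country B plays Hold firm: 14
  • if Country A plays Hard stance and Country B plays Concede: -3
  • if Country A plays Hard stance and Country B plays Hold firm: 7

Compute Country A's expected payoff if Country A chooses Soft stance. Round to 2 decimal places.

10.20

E[Soft stance] = 0.8·14 + 0.2·(-5) = 11.2 + (-1) = 10.2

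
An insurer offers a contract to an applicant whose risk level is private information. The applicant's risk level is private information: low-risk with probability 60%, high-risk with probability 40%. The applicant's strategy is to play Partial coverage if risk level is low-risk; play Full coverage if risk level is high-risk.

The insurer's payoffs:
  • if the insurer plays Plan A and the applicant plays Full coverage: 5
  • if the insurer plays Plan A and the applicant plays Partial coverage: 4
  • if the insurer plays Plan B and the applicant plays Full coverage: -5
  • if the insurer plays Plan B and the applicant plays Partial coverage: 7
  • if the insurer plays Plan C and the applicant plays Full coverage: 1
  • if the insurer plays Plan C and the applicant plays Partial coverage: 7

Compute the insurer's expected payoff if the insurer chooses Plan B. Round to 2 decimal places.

2.20

E[Plan B] = 0.6·7 + 0.4·(-5) = 4.2 + (-2) = 2.2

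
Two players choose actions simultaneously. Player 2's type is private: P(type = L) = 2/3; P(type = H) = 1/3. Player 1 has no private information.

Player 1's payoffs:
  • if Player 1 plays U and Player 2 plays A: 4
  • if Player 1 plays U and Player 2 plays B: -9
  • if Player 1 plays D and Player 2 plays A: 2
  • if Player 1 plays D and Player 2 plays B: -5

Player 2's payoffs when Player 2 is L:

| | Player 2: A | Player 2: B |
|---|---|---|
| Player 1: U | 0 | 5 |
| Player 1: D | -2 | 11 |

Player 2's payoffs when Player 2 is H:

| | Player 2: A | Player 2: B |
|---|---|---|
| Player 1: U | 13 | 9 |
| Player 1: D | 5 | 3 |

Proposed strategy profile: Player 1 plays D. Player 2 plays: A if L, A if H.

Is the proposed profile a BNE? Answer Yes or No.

No

A profile is a BNE iff every type of every player is best-responding given beliefs about the other side.
Player 1 plays D: E[D] = 2/3·(2) + 1/3·(2) = 2; E[U] = 4. Not best-responding. ✗
Player 2 (type L), facing D: A gives -2, B gives 11. Proposed A is not best — profitable deviation exists. ✗
Player 2 (type H), facing D: A gives 5, B gives 3. Proposed A is best. ✓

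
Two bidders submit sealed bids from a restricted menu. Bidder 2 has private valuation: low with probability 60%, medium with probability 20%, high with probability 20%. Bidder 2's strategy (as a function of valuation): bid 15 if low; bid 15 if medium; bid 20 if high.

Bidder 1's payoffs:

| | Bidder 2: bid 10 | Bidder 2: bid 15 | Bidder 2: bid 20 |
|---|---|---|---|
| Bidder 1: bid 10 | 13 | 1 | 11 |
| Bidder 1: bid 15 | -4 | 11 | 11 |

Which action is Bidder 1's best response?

bid 15

E[bid 10] = 0.6·(1) + 0.2·(1) + 0.2·(11) = 3
E[bid 15] = 0.6·(11) + 0.2·(11) + 0.2·(11) = 11
Best response: bid 15 (11 is the largest).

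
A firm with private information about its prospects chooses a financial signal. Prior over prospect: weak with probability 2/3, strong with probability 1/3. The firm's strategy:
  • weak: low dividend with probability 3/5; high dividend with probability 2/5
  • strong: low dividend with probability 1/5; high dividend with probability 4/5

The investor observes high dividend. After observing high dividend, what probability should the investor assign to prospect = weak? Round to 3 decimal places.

P(high dividend) = (2/3)·(2/5) + (1/3)·(4/5) = 8/15
P(weak | high dividend) = ((2/3)·(2/5)) / (8/15) = (4/15) / (8/15) = 1/2

0.500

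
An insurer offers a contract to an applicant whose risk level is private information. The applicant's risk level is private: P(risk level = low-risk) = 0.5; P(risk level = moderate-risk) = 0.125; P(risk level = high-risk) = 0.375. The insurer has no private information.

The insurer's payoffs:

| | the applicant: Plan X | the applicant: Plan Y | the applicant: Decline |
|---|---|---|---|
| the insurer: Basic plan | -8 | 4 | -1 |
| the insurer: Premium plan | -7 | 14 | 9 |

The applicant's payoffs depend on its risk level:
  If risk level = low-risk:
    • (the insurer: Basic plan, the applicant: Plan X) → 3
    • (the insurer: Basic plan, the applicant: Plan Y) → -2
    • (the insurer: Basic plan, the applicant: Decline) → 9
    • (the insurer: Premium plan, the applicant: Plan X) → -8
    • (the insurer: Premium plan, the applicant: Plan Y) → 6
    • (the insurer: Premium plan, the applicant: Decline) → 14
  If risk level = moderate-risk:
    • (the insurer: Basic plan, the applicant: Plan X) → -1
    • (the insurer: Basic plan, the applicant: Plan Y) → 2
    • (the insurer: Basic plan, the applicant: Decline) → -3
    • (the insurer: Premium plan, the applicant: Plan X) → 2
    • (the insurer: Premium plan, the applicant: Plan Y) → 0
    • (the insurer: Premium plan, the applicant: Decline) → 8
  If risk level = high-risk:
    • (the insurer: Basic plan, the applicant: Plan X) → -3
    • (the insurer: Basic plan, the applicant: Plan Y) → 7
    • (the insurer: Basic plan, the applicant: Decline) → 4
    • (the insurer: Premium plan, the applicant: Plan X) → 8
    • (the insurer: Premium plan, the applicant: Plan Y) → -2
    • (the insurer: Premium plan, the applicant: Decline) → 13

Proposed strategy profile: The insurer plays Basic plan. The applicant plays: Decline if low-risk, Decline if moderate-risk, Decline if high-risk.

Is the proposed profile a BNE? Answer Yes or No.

No

The insurer plays Basic plan: E[Basic plan] = 0.5·(-1) + 0.125·(-1) + 0.375·(-1) = -1; E[Premium plan] = 9. Not best-responding. ✗
The applicant (risk level low-risk), facing Basic plan: Plan X gives 3, Plan Y gives -2, Decline gives 9. Proposed Decline is best. ✓
The applicant (risk level moderate-risk), facing Basic plan: Plan X gives -1, Plan Y gives 2, Decline gives -3. Proposed Decline is not best — profitable deviation exists. ✗
The applicant (risk level high-risk), facing Basic plan: Plan X gives -3, Plan Y gives 7, Decline gives 4. Proposed Decline is not best — profitable deviation exists. ✗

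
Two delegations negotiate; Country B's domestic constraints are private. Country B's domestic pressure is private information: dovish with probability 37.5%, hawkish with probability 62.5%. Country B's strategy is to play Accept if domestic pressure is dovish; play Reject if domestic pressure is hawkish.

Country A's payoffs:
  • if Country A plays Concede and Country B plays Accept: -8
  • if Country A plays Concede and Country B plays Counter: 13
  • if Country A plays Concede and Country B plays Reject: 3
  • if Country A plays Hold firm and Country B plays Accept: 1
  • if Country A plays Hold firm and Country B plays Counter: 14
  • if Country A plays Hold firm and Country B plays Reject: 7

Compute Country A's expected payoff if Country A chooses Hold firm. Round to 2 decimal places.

4.75

E[Hold firm] = 0.375·1 + 0.625·7 = 0.375 + 4.375 = 4.75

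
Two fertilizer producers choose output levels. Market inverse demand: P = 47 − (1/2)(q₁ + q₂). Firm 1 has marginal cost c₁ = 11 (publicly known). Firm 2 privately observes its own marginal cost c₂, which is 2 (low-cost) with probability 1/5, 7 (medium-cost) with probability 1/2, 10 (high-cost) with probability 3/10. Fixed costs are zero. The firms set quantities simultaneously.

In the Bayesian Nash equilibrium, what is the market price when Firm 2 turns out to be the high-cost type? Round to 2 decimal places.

Type-c best response for Firm 2: q₂(c) = (47 − c) − q₁/2.
Firm 1 maximizes expected profit; its first-order condition is 47 − q₁ − (1/2)E[q₂] − 11 = 0.
Substituting E[q₂] and solving: E[c₂] = 6.9, so q₁ = (47 − 2·11 + 6.9)/(3/2) = 21.2667.
q₂(high-cost) = 26.3667, so P = 47 − (1/2)·(21.2667 + 26.3667) = 23.1833.

23.18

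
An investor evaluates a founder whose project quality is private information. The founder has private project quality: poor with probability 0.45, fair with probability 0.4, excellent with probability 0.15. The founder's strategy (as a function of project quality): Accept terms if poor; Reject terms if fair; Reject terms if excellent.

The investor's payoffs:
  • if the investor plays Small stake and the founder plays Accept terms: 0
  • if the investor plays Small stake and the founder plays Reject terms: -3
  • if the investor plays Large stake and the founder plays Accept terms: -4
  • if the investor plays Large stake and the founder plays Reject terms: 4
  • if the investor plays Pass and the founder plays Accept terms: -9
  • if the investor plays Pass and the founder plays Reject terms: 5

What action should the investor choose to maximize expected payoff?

Large stake

E[Small stake] = 0.45·(0) + 0.4·(-3) + 0.15·(-3) = -1.65
E[Large stake] = 0.45·(-4) + 0.4·(4) + 0.15·(4) = 0.4
E[Pass] = 0.45·(-9) + 0.4·(5) + 0.15·(5) = -1.3
Best response: Large stake (0.4 is the largest).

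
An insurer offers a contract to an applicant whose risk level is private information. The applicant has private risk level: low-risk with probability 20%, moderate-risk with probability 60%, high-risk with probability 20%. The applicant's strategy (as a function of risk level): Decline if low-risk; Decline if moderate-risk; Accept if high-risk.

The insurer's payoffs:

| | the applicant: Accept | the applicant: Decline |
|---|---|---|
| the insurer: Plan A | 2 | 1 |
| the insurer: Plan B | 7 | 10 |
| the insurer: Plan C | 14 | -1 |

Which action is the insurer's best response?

Plan B

E[Plan A] = 0.2·(1) + 0.6·(1) + 0.2·(2) = 1.2
E[Plan B] = 0.2·(10) + 0.6·(10) + 0.2·(7) = 9.4
E[Plan C] = 0.2·(-1) + 0.6·(-1) + 0.2·(14) = 2
Best response: Plan B (9.4 is the largest).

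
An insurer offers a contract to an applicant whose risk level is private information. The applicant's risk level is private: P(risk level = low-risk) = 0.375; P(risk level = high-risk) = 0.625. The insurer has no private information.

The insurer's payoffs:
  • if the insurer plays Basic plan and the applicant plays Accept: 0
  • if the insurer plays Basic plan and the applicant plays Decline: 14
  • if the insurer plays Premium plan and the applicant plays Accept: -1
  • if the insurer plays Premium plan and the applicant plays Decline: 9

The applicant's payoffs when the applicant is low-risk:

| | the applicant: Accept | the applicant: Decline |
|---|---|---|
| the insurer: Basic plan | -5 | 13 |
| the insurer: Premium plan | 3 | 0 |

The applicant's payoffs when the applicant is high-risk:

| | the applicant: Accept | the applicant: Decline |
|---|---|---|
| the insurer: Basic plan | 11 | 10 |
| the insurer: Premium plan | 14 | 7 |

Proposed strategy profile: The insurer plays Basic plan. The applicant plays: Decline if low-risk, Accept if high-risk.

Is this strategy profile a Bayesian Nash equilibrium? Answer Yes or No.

The insurer plays Basic plan: E[Basic plan] = 0.375·(14) + 0.625·(0) = 5.25; E[Premium plan] = 2.75. Best-responding. ✓
The applicant (risk level low-risk), facing Basic plan: Accept gives -5, Decline gives 13. Proposed Decline is best. ✓
The applicant (risk level high-risk), facing Basic plan: Accept gives 11, Decline gives 10. Proposed Accept is best. ✓

Yes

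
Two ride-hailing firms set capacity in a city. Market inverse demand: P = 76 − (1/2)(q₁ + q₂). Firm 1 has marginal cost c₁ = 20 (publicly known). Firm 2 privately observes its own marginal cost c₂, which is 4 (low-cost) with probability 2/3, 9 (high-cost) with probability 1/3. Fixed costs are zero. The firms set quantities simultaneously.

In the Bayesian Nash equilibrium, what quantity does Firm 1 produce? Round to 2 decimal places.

27.78

Firm 2 with cost c maximizes (76 − (1/2)(q₁+q₂) − c)·q₂, giving q₂(c) = (76 − c − (1/2)q₁).
E[c₂] = 2/3·4 + 1/3·9 = 5.66667
Firm 1's FOC against E[q₂] yields q₁ = (76 − 2·20 + E[c₂])/(3/2) = (76 − 40 + 5.66667)/(3/2) = 27.7778.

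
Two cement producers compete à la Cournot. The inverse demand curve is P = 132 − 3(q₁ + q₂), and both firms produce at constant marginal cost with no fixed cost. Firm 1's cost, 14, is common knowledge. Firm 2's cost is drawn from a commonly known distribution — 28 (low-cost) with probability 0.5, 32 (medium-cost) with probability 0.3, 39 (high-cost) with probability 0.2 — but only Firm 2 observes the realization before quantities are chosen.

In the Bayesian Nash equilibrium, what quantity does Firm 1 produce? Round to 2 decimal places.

Type-c best response for Firm 2: q₂(c) = (132 − c)/6 − q₁/2.
Firm 1 maximizes expected profit; its first-order condition is 132 − 6q₁ − 3E[q₂] − 14 = 0.
Substituting E[q₂] and solving: E[c₂] = 31.4, so q₁ = (132 − 2·14 + 31.4)/9 = 15.0444.

15.04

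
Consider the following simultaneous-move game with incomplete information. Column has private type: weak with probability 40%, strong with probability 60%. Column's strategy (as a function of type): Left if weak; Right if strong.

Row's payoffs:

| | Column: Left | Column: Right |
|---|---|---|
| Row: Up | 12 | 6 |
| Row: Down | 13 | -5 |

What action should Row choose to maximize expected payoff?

E[Up] = 0.4·(12) + 0.6·(6) = 8.4
E[Down] = 0.4·(13) + 0.6·(-5) = 2.2
Best response: Up (8.4 is the largest).

Up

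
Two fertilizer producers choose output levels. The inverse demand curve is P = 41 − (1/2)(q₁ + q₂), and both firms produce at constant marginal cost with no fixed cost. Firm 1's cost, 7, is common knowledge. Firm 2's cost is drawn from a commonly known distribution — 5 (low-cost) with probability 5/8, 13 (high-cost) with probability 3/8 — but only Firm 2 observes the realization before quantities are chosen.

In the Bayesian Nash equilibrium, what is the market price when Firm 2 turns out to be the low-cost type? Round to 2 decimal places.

17.17

Type-c best response for Firm 2: q₂(c) = (41 − c) − q₁/2.
Firm 1 maximizes expected profit; its first-order condition is 41 − q₁ − (1/2)E[q₂] − 7 = 0.
Substituting E[q₂] and solving: E[c₂] = 8, so q₁ = (41 − 2·7 + 8)/(3/2) = 23.3333.
q₂(low-cost) = 24.3333, so P = 41 − (1/2)·(23.3333 + 24.3333) = 17.1667.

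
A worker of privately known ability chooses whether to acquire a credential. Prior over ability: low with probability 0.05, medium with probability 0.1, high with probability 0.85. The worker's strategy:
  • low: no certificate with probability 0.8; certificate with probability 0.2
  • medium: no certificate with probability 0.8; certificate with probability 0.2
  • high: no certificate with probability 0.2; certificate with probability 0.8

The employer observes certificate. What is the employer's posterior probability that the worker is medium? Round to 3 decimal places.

0.028

Apply Bayes' rule using the sender's strategy as the likelihood.
P(certificate) = 0.05·0.2 + 0.1·0.2 + 0.85·0.8 = 0.71
P(medium | certificate) = (0.1·0.2) / 0.71 = 0.02 / 0.71 = 0.028169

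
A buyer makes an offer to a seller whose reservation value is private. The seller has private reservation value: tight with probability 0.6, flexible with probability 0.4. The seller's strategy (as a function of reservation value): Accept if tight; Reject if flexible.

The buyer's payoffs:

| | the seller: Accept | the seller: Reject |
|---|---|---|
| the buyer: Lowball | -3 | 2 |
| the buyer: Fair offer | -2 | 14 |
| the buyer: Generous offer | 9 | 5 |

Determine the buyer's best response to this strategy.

Generous offer

E[Lowball] = 0.6·(-3) + 0.4·(2) = -1
E[Fair offer] = 0.6·(-2) + 0.4·(14) = 4.4
E[Generous offer] = 0.6·(9) + 0.4·(5) = 7.4
Best response: Generous offer (7.4 is the largest).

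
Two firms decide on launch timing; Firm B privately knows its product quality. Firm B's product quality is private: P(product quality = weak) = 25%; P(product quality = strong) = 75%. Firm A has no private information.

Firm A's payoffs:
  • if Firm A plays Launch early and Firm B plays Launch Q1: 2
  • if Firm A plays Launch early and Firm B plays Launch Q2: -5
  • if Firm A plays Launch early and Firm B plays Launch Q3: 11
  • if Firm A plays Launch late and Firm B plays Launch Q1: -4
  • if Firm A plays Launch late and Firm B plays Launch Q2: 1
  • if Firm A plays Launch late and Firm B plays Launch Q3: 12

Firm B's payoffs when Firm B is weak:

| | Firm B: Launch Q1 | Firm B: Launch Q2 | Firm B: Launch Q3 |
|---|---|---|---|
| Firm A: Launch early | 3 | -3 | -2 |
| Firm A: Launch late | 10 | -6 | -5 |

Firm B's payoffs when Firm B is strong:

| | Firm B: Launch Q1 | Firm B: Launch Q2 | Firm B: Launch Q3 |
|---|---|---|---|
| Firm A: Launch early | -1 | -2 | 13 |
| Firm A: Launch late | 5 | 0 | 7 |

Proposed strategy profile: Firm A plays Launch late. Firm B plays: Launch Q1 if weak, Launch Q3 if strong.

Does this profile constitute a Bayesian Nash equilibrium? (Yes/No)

No

A profile is a BNE iff every type of every player is best-responding given beliefs about the other side.
Firm A plays Launch late: E[Launch late] = 0.25·(-4) + 0.75·(12) = 8; E[Launch early] = 8.75. Not best-responding. ✗
Firm B (product quality weak), facing Launch late: Launch Q1 gives 10, Launch Q2 gives -6, Launch Q3 gives -5. Proposed Launch Q1 is best. ✓
Firm B (product quality strong), facing Launch late: Launch Q1 gives 5, Launch Q2 gives 0, Launch Q3 gives 7. Proposed Launch Q3 is best. ✓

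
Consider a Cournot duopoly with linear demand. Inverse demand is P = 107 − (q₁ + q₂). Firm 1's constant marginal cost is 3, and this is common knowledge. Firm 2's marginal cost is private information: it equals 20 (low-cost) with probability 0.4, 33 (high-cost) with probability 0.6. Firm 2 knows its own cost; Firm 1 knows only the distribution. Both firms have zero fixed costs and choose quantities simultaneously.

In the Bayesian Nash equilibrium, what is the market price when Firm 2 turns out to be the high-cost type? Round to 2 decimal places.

Firm 2 with cost c maximizes (107 − (q₁+q₂) − c)·q₂, giving q₂(c) = (107 − c − q₁)/2.
E[c₂] = 0.4·20 + 0.6·33 = 27.8
Firm 1's FOC against E[q₂] yields q₁ = (107 − 2·3 + E[c₂])/3 = (107 − 6 + 27.8)/3 = 42.9333.
q₂(high-cost) = 15.5333, so P = 107 − (42.9333 + 15.5333) = 48.5333.

48.53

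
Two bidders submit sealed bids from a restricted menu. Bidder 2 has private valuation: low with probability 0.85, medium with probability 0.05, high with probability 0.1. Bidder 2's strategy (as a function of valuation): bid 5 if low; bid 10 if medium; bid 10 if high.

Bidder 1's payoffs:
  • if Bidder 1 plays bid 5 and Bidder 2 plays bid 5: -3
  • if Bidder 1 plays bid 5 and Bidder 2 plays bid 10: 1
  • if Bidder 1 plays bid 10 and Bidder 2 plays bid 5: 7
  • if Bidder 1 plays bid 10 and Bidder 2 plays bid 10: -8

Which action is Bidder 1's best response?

bid 10

Compute Bidder 1's expected payoff for each action, taking the expectation over Bidder 2's type.
E[bid 5] = 0.85·(-3) + 0.05·(1) + 0.1·(1) = -2.4
E[bid 10] = 0.85·(7) + 0.05·(-8) + 0.1·(-8) = 4.75
Best response: bid 10 (4.75 is the largest).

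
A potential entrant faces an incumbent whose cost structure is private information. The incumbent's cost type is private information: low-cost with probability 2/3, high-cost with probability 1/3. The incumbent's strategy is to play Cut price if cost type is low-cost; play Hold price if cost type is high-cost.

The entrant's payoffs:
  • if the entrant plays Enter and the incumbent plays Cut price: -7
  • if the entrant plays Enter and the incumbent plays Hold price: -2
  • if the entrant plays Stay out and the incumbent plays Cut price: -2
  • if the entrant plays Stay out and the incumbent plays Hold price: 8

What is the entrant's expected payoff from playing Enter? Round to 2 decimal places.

E[Enter] = 2/3·(-7) + 1/3·(-2) = (-14/3) + (-2/3) = -16/3

-5.33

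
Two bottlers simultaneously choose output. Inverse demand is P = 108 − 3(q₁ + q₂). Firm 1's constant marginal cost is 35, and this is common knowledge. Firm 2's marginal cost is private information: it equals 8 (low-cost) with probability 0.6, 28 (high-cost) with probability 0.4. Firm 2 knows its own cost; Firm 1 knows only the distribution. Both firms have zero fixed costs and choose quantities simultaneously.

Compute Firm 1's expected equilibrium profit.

108

Each type of Firm 2 best-responds to q₁; Firm 1 best-responds to the expected q₂ over Firm 2's types.
Firm 2 with cost c maximizes (108 − 3(q₁+q₂) − c)·q₂, giving q₂(c) = (108 − c − 3q₁)/6.
E[c₂] = 0.6·8 + 0.4·28 = 16
Firm 1's FOC against E[q₂] yields q₁ = (108 − 2·35 + E[c₂])/9 = (108 − 70 + 16)/9 = 6.
E[P] = 108 − 3·(q₁ + E[q₂]) = 53; Firm 1's expected profit = (E[P] − 35)·q₁ = (53 − 35)·6 = 108.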